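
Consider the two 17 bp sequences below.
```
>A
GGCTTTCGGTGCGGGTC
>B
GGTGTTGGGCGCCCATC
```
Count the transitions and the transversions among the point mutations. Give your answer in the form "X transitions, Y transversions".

3 transitions, 4 transversions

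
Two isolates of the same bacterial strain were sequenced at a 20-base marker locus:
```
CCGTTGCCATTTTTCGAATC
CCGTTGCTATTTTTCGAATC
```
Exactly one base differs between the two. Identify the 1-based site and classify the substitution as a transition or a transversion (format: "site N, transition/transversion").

site 8, transition

The sequences differ only at site 8: C→T (pyrimidine→pyrimidine), a transition.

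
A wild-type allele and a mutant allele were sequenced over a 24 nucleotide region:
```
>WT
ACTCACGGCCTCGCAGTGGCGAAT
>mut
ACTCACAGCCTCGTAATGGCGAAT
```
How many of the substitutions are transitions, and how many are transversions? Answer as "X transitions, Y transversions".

3 transitions, 0 transversions

Mismatches (1-based):
base 7: G→A (purine→purine, transition)
base 14: C→T (pyrimidine→pyrimidine, transition)
base 16: G→A (purine→purine, transition)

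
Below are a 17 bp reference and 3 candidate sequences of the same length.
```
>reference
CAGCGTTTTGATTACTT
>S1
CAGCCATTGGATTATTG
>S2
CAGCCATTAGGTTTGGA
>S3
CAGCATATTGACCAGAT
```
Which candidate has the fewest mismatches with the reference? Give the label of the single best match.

S1

Hamming distances to reference — S1: 5; S2: 8; S3: 6.
Smallest is S1 with 5 mismatches.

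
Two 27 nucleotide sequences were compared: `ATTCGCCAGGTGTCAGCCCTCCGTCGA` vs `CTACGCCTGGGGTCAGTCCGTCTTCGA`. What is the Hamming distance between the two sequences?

The sequences differ at sites 1, 3, 8, 11, 17, 20, 21, 23 (1-based) — 8 in total.

8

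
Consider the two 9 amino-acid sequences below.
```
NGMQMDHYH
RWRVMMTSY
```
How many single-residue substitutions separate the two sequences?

Comparing position by position, 8 positions differ: 1 (N/R), 2 (G/W), 3 (M/R), 4 (Q/V), 6 (D/M), 7 (H/T), 8 (Y/S), 9 (H/Y).

8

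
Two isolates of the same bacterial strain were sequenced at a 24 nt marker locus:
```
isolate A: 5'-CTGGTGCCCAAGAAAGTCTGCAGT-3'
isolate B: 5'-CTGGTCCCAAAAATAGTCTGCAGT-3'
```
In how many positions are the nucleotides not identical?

The sequences differ at positions 6, 9, 12, 14 (1-based) — 4 in total.

4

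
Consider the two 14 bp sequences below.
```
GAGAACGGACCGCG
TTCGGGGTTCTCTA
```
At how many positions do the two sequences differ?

The sequences differ at positions 1, 2, 3, 4, 5, 6, 8, 9, 11, 12, 13, 14 (1-based) — 12 in total.

12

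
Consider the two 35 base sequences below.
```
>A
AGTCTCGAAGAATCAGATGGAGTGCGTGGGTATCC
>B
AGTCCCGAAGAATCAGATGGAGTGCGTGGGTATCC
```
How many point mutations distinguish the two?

Comparing position by position, 1 site differs: 5 (T/C).

1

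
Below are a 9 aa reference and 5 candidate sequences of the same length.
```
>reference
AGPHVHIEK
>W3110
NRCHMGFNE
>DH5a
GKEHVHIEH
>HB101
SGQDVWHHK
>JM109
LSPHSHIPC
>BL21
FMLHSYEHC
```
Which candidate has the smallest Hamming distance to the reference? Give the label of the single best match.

W3110 differs at 8 positions; DH5a differs at 4 positions; HB101 differs at 6 positions; JM109 differs at 5 positions; BL21 differs at 8 positions. The closest is DH5a.

DH5a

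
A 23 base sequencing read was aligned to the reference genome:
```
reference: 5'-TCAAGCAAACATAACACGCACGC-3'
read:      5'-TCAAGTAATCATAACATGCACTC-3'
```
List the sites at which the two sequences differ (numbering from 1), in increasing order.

Scanning 1-based: 6: C/T; 9: A/T; 17: C/T; 22: G/T.

6, 9, 17, 22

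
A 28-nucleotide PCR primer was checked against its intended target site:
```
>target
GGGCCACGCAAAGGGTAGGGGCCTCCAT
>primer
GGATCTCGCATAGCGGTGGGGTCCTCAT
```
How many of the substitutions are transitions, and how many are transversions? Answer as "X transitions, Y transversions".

Mismatches (1-based):
position 3: G→A (purine→purine, transition)
position 4: C→T (pyrimidine→pyrimidine, transition)
position 6: A→T (purine→pyrimidine, transversion)
position 11: A→T (purine→pyrimidine, transversion)
position 14: G→C (purine→pyrimidine, transversion)
position 16: T→G (pyrimidine→purine, transversion)
position 17: A→T (purine→pyrimidine, transversion)
position 22: C→T (pyrimidine→pyrimidine, transition)
position 24: T→C (pyrimidine→pyrimidine, transition)
position 25: C→T (pyrimidine→pyrimidine, transition)

5 transitions, 5 transversions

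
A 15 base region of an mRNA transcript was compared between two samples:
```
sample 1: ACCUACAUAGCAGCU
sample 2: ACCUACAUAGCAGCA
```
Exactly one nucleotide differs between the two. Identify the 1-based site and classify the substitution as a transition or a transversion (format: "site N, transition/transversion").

site 15, transversion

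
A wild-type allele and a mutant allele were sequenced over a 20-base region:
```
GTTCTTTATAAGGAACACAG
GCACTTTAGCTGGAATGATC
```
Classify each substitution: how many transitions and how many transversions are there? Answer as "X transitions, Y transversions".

3 transitions, 7 transversions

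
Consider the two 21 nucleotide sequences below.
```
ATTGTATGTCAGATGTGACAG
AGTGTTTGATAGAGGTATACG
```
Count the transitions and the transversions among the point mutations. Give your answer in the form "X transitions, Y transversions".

2 transitions, 7 transversions

Mismatches (1-based):
position 2: T→G (pyrimidine→purine, transversion)
position 6: A→T (purine→pyrimidine, transversion)
position 9: T→A (pyrimidine→purine, transversion)
position 10: C→T (pyrimidine→pyrimidine, transition)
position 14: T→G (pyrimidine→purine, transversion)
position 17: G→A (purine→purine, transition)
position 18: A→T (purine→pyrimidine, transversion)
position 19: C→A (pyrimidine→purine, transversion)
position 20: A→C (purine→pyrimidine, transversion)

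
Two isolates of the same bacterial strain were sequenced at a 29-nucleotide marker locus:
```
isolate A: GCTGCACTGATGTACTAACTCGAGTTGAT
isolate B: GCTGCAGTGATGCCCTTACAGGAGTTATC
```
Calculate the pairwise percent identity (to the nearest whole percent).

Mismatches at positions 7, 13, 14, 17, 20, 21, 27, 28, 29 (1-based): 9 of 29.
Identical positions: 20/29 = 68.97% → 69%.

69%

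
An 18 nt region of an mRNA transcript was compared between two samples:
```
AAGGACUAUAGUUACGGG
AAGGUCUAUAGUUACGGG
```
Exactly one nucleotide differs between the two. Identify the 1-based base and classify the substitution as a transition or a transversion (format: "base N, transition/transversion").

base 5, transversion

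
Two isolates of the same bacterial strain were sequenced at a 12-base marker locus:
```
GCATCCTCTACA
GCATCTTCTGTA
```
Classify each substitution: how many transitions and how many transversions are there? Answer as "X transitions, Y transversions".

Transitions (purine↔purine or pyrimidine↔pyrimidine): 6 C→T, 10 A→G, 11 C→T.
Transversions (purine↔pyrimidine): none.

3 transitions, 0 transversions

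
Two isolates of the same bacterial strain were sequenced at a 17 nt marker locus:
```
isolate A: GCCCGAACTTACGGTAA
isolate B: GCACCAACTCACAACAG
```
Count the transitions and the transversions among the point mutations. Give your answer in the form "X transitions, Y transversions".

5 transitions, 2 transversions

Mismatches (1-based):
base 3: C→A (pyrimidine→purine, transversion)
base 5: G→C (purine→pyrimidine, transversion)
base 10: T→C (pyrimidine→pyrimidine, transition)
base 13: G→A (purine→purine, transition)
base 14: G→A (purine→purine, transition)
base 15: T→C (pyrimidine→pyrimidine, transition)
base 17: A→G (purine→purine, transition)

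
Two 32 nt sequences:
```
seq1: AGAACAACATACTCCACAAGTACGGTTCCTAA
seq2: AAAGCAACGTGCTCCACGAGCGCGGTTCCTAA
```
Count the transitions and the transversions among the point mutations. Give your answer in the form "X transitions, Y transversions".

7 transitions, 0 transversions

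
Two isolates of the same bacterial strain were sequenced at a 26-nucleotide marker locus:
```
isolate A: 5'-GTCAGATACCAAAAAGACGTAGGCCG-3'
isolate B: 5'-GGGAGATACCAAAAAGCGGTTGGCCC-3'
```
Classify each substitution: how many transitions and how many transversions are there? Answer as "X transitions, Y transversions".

Mismatches (1-based):
site 2: T→G (pyrimidine→purine, transversion)
site 3: C→G (pyrimidine→purine, transversion)
site 17: A→C (purine→pyrimidine, transversion)
site 18: C→G (pyrimidine→purine, transversion)
site 21: A→T (purine→pyrimidine, transversion)
site 26: G→C (purine→pyrimidine, transversion)

0 transitions, 6 transversions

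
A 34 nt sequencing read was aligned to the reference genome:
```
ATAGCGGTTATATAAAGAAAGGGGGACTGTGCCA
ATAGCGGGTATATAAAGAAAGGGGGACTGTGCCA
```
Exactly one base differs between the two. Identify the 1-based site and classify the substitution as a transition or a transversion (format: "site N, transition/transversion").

The sequences differ only at site 8: T→G (pyrimidine→purine), a transversion.

site 8, transversion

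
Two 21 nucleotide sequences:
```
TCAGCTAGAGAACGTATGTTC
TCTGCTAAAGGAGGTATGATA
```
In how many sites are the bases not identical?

6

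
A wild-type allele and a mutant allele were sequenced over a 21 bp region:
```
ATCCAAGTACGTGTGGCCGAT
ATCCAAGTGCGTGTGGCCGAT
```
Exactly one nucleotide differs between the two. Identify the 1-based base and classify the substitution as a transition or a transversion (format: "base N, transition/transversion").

base 9, transition

The sequences differ only at base 9: A→G (purine→purine), a transition.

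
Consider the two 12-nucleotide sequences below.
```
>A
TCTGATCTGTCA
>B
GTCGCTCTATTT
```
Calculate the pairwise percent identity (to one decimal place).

7 positions differ (1, 2, 3, 5, 9, 11, 12), so 5 of 12 match: 5/12 = 41.67%.

41.7%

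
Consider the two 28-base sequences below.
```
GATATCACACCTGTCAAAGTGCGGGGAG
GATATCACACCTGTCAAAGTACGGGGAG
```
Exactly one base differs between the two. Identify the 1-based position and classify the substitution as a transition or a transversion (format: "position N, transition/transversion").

position 21, transition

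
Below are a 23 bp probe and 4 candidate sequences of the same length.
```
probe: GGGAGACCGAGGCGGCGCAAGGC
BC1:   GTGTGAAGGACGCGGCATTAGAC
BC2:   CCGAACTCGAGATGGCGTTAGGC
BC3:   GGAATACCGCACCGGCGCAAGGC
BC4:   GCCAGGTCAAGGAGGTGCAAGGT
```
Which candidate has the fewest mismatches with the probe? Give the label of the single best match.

BC1 differs at 9 sites; BC2 differs at 9 sites; BC3 differs at 5 sites; BC4 differs at 8 sites. The closest is BC3.

BC3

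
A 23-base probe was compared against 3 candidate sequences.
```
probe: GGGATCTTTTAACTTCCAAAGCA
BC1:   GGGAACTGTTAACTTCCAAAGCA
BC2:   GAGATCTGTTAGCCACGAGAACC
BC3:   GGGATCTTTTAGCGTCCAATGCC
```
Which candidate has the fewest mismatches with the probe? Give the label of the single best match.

BC1 differs at 2 sites; BC2 differs at 9 sites; BC3 differs at 4 sites. The closest is BC1.

BC1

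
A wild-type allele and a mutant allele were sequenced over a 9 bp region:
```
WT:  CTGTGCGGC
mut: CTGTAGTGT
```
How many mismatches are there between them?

4

Comparing position by position, 4 bases differ: 5 (G/A), 6 (C/G), 7 (G/T), 9 (C/T).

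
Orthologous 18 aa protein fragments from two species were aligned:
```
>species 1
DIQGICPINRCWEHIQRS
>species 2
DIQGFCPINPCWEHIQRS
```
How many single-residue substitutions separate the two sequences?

2

Mismatches (1-based): residue 5: I→F; residue 10: R→P.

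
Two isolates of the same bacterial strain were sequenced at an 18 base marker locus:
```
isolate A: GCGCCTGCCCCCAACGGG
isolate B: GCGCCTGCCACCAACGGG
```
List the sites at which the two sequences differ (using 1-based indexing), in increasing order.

Differences at site 10 (C→A).

10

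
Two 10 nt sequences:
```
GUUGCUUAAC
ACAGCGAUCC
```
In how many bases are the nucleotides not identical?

7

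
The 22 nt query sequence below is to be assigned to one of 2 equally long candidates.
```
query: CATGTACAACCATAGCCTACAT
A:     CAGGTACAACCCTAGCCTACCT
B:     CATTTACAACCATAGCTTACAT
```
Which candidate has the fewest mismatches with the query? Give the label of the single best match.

B

A differs at 3 bases; B differs at 2 bases. The closest is B.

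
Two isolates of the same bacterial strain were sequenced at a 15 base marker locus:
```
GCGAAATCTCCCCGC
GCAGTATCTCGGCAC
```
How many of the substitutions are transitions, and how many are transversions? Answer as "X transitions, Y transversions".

Mismatches (1-based):
base 3: G→A (purine→purine, transition)
base 4: A→G (purine→purine, transition)
base 5: A→T (purine→pyrimidine, transversion)
base 11: C→G (pyrimidine→purine, transversion)
base 12: C→G (pyrimidine→purine, transversion)
base 14: G→A (purine→purine, transition)

3 transitions, 3 transversions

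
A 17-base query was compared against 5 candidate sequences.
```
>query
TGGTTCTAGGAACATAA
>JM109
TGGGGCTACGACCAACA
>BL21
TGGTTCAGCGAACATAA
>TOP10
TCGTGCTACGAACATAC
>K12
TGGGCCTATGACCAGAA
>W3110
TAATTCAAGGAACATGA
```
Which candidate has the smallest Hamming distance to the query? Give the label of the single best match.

BL21

JM109 differs at 6 positions; BL21 differs at 3 positions; TOP10 differs at 4 positions; K12 differs at 5 positions; W3110 differs at 4 positions. The closest is BL21.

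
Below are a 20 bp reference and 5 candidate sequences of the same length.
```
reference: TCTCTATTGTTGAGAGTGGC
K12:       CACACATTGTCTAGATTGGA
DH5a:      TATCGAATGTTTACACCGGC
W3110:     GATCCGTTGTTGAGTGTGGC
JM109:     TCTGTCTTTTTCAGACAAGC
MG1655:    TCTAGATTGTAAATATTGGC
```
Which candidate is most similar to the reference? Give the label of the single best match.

K12 differs at 9 sites; DH5a differs at 7 sites; W3110 differs at 5 sites; JM109 differs at 7 sites; MG1655 differs at 6 sites. The closest is W3110.

W3110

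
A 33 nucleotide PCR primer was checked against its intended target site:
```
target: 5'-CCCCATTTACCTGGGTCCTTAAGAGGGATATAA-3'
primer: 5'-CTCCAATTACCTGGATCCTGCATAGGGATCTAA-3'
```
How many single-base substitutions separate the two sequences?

7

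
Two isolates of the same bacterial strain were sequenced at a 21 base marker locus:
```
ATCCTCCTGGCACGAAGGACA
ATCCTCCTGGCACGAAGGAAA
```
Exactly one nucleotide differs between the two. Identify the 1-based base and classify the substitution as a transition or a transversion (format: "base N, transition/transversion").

base 20, transversion

The sequences differ only at base 20: C→A (pyrimidine→purine), a transversion.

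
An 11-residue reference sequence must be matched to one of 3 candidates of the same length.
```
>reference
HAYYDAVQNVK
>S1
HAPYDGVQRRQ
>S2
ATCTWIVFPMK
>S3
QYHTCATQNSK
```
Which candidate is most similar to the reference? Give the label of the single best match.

S1 differs at 5 positions; S2 differs at 9 positions; S3 differs at 7 positions. The closest is S1.

S1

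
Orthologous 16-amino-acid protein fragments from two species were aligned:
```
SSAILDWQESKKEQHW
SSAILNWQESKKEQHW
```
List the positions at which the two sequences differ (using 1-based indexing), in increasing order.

Scanning 1-based: 6: D/N.

6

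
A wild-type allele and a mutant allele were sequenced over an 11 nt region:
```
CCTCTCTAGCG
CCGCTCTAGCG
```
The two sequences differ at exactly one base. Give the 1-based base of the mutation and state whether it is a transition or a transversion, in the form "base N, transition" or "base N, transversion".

base 3, transversion

The sequences differ only at base 3: T→G (pyrimidine→purine), a transversion.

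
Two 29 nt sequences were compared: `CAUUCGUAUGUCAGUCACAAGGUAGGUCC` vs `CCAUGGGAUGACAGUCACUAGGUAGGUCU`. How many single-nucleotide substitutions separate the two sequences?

7

Mismatches (1-based): position 2: A→C; position 3: U→A; position 5: C→G; position 7: U→G; position 11: U→A; position 19: A→U; position 29: C→U.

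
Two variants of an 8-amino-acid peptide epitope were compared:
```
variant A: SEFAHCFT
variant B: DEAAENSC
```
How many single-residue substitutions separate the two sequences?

6

Mismatches (1-based): position 1: S→D; position 3: F→A; position 5: H→E; position 6: C→N; position 7: F→S; position 8: T→C.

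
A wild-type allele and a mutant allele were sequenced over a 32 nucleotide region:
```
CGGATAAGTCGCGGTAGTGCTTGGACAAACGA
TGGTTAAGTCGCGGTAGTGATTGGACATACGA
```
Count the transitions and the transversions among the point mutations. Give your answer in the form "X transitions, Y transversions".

1 transition, 3 transversions

Transitions (purine↔purine or pyrimidine↔pyrimidine): 1 C→T.
Transversions (purine↔pyrimidine): 4 A→T, 20 C→A, 28 A→T.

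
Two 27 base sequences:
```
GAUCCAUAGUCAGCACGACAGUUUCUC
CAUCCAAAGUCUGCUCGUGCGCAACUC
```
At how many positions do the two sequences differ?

10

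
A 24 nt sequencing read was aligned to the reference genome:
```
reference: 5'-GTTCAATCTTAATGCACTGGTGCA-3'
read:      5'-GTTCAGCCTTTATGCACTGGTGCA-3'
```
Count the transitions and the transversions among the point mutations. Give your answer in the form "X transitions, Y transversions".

2 transitions, 1 transversion

Mismatches (1-based):
base 6: A→G (purine→purine, transition)
base 7: T→C (pyrimidine→pyrimidine, transition)
base 11: A→T (purine→pyrimidine, transversion)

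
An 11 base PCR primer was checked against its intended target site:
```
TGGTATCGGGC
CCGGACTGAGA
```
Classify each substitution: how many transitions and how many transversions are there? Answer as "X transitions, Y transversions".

4 transitions, 3 transversions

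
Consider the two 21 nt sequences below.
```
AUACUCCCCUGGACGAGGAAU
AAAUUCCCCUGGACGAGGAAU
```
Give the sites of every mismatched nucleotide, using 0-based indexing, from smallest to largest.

Scanning 0-based: 1: U/A; 3: C/U.

1, 3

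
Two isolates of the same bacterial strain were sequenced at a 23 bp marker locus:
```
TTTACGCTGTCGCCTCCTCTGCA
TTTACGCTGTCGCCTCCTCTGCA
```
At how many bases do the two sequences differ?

0

The two sequences are identical at every position.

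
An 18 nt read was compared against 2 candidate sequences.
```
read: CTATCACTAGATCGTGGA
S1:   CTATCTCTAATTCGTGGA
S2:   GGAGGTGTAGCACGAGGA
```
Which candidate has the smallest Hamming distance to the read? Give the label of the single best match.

S1

S1 differs at 3 positions; S2 differs at 9 positions. The closest is S1.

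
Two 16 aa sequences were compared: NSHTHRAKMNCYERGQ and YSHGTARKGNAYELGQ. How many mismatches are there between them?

Comparing position by position, 8 positions differ: 1 (N/Y), 4 (T/G), 5 (H/T), 6 (R/A), 7 (A/R), 9 (M/G), 11 (C/A), 14 (R/L).

8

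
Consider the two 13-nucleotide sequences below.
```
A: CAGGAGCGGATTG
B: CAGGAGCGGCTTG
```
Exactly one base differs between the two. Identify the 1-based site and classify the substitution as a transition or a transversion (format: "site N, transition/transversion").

site 10, transversion

The sequences differ only at site 10: A→C (purine→pyrimidine), a transversion.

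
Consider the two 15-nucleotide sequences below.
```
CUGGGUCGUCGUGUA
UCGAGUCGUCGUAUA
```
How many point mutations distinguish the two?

4

The sequences differ at positions 1, 2, 4, 13 (1-based) — 4 in total.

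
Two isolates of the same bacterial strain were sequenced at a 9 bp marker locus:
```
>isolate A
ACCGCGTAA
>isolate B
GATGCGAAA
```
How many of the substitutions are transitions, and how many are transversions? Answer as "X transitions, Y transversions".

2 transitions, 2 transversions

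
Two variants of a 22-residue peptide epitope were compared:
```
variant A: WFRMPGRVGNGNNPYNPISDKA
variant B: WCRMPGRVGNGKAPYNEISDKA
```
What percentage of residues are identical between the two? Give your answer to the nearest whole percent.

4 positions differ (2, 12, 13, 17), so 18 of 22 match: 18/22 = 81.82%.

82%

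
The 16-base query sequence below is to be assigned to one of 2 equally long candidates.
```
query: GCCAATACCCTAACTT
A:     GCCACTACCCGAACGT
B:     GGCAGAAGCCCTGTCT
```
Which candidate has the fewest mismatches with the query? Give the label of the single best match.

Hamming distances to query — A: 3; B: 9.
Smallest is A with 3 mismatches.

A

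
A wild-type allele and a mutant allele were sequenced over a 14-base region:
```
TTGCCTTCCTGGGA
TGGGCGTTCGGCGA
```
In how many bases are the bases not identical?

6

The sequences differ at bases 2, 4, 6, 8, 10, 12 (1-based) — 6 in total.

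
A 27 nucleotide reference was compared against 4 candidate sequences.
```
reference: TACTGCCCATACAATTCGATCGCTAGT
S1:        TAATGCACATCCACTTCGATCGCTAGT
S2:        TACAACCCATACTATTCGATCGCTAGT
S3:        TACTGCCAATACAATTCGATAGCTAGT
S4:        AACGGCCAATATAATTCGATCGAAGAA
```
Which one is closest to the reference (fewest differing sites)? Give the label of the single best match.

S3

Hamming distances to reference — S1: 4; S2: 3; S3: 2; S4: 9.
Smallest is S3 with 2 mismatches.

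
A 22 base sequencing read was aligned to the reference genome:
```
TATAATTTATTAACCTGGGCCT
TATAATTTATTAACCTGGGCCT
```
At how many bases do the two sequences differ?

0

No positions differ; the sequences are identical.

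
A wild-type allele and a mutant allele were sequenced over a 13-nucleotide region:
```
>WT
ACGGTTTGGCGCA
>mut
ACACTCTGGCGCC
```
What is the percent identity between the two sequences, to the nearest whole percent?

Mismatches at positions 3, 4, 6, 13 (1-based): 4 of 13.
Identical positions: 9/13 = 69.23% → 69%.

69%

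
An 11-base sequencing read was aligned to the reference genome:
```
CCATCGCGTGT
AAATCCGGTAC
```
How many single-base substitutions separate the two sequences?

The sequences differ at sites 1, 2, 6, 7, 10, 11 (1-based) — 6 in total.

6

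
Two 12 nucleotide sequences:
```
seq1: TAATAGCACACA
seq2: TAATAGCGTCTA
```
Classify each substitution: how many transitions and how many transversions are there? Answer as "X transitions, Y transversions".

3 transitions, 1 transversion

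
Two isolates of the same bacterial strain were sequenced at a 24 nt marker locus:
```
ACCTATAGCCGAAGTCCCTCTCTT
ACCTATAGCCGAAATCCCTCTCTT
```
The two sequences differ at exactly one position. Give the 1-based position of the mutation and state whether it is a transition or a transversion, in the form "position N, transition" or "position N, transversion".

Position 14 changes G→A. G is a purine and A is a purine, so this is a transition.

position 14, transition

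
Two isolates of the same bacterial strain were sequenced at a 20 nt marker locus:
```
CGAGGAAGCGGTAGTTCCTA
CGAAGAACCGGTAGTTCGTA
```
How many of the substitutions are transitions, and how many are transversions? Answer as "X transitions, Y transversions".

1 transition, 2 transversions

Transitions (purine↔purine or pyrimidine↔pyrimidine): 4 G→A.
Transversions (purine↔pyrimidine): 8 G→C, 18 C→G.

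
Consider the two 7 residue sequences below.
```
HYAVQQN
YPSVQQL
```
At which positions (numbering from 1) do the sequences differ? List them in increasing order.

1, 2, 3, 7

Scanning 1-based: 1: H/Y; 2: Y/P; 3: A/S; 7: N/L.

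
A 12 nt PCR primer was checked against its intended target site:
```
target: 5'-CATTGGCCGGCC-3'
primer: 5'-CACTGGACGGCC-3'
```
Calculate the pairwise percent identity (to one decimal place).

Mismatches at positions 3, 7 (1-based): 2 of 12.
Identical positions: 10/12 = 83.33% → 83.3%.

83.3%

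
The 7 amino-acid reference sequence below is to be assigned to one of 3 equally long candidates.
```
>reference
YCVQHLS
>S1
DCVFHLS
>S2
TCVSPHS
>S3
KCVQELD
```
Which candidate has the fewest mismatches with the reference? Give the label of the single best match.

S1

Hamming distances to reference — S1: 2; S2: 4; S3: 3.
Smallest is S1 with 2 mismatches.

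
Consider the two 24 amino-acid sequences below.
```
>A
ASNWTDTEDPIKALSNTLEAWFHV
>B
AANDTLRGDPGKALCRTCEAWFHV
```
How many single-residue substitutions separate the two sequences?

Comparing position by position, 9 positions differ: 2 (S/A), 4 (W/D), 6 (D/L), 7 (T/R), 8 (E/G), 11 (I/G), 15 (S/C), 16 (N/R), 18 (L/C).

9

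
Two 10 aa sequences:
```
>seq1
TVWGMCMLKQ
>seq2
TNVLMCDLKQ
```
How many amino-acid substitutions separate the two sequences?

4

The sequences differ at positions 2, 3, 4, 7 (1-based) — 4 in total.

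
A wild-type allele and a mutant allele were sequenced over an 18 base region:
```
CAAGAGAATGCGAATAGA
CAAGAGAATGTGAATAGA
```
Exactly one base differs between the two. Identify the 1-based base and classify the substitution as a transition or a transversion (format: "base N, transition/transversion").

base 11, transition

The sequences differ only at base 11: C→T (pyrimidine→pyrimidine), a transition.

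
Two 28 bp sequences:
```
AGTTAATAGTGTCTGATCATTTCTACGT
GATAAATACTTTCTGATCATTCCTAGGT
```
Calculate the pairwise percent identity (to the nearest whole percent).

75%

7 positions differ (1, 2, 4, 9, 11, 22, 26), so 21 of 28 match: 21/28 = 75%.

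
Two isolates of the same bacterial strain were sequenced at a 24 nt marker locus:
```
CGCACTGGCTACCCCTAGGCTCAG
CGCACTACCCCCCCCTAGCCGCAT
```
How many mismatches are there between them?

7

Comparing position by position, 7 bases differ: 7 (G/A), 8 (G/C), 10 (T/C), 11 (A/C), 19 (G/C), 21 (T/G), 24 (G/T).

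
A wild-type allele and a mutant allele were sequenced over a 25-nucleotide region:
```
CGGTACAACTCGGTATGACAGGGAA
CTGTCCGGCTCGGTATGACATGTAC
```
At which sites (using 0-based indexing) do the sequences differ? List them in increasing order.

1, 4, 6, 7, 20, 22, 24

Differences at site 1 (G→T), site 4 (A→C), site 6 (A→G), site 7 (A→G), site 20 (G→T), site 22 (G→T), site 24 (A→C).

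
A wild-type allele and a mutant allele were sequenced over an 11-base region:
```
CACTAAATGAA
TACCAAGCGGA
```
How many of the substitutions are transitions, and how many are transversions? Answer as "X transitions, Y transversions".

5 transitions, 0 transversions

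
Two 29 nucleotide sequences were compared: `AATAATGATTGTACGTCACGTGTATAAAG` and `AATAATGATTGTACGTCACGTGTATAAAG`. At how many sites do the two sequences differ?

The two sequences are identical at every position.

0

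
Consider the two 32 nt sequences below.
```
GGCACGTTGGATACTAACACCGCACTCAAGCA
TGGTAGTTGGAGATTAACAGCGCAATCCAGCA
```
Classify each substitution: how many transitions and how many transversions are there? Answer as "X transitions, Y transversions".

Mismatches (1-based):
position 1: G→T (purine→pyrimidine, transversion)
position 3: C→G (pyrimidine→purine, transversion)
position 4: A→T (purine→pyrimidine, transversion)
position 5: C→A (pyrimidine→purine, transversion)
position 12: T→G (pyrimidine→purine, transversion)
position 14: C→T (pyrimidine→pyrimidine, transition)
position 20: C→G (pyrimidine→purine, transversion)
position 25: C→A (pyrimidine→purine, transversion)
position 28: A→C (purine→pyrimidine, transversion)

1 transition, 8 transversions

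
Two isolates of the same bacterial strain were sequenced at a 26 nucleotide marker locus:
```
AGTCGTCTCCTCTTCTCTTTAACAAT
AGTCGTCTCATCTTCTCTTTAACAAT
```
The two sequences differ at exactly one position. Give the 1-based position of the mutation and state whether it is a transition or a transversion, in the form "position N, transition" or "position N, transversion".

position 10, transversion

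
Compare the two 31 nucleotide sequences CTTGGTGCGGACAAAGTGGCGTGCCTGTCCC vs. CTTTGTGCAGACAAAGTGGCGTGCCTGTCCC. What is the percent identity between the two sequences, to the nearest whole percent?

2 positions differ (4, 9), so 29 of 31 match: 29/31 = 93.55%.

94%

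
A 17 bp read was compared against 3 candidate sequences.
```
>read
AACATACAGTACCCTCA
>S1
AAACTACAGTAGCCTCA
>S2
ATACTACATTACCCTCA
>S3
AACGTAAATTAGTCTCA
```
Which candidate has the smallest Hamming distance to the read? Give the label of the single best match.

Hamming distances to read — S1: 3; S2: 4; S3: 5.
Smallest is S1 with 3 mismatches.

S1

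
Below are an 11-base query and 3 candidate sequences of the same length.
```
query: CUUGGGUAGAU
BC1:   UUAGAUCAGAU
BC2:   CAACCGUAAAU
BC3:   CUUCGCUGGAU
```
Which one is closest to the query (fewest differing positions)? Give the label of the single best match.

BC3

Hamming distances to query — BC1: 5; BC2: 5; BC3: 3.
Smallest is BC3 with 3 mismatches.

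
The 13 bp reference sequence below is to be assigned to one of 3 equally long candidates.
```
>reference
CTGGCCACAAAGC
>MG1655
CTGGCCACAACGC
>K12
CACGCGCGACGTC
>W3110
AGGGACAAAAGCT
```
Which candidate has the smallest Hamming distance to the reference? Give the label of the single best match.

MG1655 differs at 1 base; K12 differs at 8 bases; W3110 differs at 7 bases. The closest is MG1655.

MG1655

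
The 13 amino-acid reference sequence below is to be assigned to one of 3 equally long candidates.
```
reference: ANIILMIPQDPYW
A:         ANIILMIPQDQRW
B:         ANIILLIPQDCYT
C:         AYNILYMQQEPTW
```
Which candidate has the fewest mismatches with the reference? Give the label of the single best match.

Hamming distances to reference — A: 2; B: 3; C: 7.
Smallest is A with 2 mismatches.

A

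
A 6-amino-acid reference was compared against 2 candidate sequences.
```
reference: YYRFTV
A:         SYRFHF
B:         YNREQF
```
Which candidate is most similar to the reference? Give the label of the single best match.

Hamming distances to reference — A: 3; B: 4.
Smallest is A with 3 mismatches.

A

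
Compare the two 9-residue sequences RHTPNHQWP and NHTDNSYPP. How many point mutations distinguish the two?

5

The sequences differ at positions 1, 4, 6, 7, 8 (1-based) — 5 in total.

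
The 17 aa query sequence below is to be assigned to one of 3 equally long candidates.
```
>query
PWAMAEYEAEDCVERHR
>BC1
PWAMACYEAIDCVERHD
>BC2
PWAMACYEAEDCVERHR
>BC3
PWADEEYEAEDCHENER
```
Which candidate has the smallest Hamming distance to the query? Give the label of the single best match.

BC2

BC1 differs at 3 residues; BC2 differs at 1 residue; BC3 differs at 5 residues. The closest is BC2.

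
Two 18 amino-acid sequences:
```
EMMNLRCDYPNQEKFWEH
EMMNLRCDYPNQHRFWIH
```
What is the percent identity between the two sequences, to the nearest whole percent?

83%

3 positions differ (13, 14, 17), so 15 of 18 match: 15/18 = 83.33%.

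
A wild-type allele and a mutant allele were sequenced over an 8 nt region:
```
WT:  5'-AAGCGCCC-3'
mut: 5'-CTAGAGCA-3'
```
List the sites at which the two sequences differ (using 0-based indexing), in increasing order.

Differences at site 0 (A→C), site 1 (A→T), site 2 (G→A), site 3 (C→G), site 4 (G→A), site 5 (C→G), site 7 (C→A).

0, 1, 2, 3, 4, 5, 7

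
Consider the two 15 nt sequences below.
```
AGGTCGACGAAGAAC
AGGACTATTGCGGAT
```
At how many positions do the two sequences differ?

8

The sequences differ at positions 4, 6, 8, 9, 10, 11, 13, 15 (1-based) — 8 in total.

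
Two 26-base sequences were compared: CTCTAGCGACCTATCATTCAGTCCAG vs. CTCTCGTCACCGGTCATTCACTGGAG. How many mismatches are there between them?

The sequences differ at bases 5, 7, 8, 12, 13, 21, 23, 24 (1-based) — 8 in total.

8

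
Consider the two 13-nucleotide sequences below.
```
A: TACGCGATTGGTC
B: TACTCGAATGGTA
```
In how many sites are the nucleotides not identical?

3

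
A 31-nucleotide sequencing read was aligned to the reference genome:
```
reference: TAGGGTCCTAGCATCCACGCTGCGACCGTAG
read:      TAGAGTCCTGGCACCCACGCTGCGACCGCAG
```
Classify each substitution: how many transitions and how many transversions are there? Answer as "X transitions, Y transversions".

4 transitions, 0 transversions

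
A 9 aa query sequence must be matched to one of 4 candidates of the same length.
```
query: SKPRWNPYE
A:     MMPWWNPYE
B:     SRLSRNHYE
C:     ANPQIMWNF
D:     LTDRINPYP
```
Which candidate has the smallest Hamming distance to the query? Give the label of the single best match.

A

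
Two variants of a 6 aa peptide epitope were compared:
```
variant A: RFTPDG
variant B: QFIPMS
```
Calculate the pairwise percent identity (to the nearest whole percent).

33%

Mismatches at positions 1, 3, 5, 6 (1-based): 4 of 6.
Identical positions: 2/6 = 33.33% → 33%.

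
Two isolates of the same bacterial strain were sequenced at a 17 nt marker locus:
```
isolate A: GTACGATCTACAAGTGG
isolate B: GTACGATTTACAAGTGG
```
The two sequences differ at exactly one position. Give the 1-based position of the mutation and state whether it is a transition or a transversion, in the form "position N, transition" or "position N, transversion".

position 8, transition

Position 8 changes C→T. C is a pyrimidine and T is a pyrimidine, so this is a transition.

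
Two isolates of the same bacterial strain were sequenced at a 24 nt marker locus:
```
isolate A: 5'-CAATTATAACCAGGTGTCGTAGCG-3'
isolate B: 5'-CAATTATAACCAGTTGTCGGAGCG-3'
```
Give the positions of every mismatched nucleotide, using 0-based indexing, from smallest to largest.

13, 19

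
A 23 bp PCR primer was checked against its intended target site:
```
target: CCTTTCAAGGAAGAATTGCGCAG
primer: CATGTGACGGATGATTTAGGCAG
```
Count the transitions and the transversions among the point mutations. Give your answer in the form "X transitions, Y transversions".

Transitions (purine↔purine or pyrimidine↔pyrimidine): 18 G→A.
Transversions (purine↔pyrimidine): 2 C→A, 4 T→G, 6 C→G, 8 A→C, 12 A→T, 15 A→T, 19 C→G.

1 transition, 7 transversions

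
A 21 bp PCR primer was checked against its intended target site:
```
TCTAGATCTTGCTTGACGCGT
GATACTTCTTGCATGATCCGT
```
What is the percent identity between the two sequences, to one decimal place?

7 positions differ (1, 2, 5, 6, 13, 17, 18), so 14 of 21 match: 14/21 = 66.67%.

66.7%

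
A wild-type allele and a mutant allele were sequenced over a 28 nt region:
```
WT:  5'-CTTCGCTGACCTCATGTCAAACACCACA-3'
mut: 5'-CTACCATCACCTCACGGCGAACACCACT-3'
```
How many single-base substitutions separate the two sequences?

The sequences differ at sites 3, 5, 6, 8, 15, 17, 19, 28 (1-based) — 8 in total.

8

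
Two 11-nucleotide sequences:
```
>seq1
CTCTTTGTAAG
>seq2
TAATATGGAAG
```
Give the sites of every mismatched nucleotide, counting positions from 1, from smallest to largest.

Differences at site 1 (C→T), site 2 (T→A), site 3 (C→A), site 5 (T→A), site 8 (T→G).

1, 2, 3, 5, 8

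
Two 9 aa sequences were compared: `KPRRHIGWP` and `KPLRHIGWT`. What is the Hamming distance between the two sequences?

2

The sequences differ at residues 3, 9 (1-based) — 2 in total.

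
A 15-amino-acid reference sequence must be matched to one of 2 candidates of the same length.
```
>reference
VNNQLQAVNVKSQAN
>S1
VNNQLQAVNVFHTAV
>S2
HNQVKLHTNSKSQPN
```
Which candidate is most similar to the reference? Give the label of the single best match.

S1

S1 differs at 4 residues; S2 differs at 9 residues. The closest is S1.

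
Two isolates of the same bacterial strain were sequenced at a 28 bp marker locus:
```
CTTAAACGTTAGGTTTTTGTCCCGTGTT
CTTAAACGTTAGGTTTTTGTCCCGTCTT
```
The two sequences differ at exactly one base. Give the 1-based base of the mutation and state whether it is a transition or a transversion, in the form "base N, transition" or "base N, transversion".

The sequences differ only at base 26: G→C (purine→pyrimidine), a transversion.

base 26, transversion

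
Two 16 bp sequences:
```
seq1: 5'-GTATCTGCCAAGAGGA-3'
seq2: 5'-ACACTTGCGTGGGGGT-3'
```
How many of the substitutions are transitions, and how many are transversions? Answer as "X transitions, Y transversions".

Mismatches (1-based):
site 1: G→A (purine→purine, transition)
site 2: T→C (pyrimidine→pyrimidine, transition)
site 4: T→C (pyrimidine→pyrimidine, transition)
site 5: C→T (pyrimidine→pyrimidine, transition)
site 9: C→G (pyrimidine→purine, transversion)
site 10: A→T (purine→pyrimidine, transversion)
site 11: A→G (purine→purine, transition)
site 13: A→G (purine→purine, transition)
site 16: A→T (purine→pyrimidine, transversion)

6 transitions, 3 transversions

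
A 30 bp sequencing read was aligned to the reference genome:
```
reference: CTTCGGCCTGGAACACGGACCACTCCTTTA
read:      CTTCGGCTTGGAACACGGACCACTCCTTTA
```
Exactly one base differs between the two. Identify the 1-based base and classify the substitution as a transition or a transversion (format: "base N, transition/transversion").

The sequences differ only at base 8: C→T (pyrimidine→pyrimidine), a transition.

base 8, transition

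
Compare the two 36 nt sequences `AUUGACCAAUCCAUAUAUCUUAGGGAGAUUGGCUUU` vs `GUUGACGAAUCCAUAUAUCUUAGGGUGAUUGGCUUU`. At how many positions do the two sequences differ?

Comparing position by position, 3 positions differ: 1 (A/G), 7 (C/G), 26 (A/U).

3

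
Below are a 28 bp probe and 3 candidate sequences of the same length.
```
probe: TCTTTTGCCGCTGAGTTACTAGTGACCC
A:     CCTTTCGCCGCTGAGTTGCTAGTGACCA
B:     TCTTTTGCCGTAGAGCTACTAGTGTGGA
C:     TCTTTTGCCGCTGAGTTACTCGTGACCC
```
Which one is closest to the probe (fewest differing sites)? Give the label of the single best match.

C

Hamming distances to probe — A: 4; B: 7; C: 1.
Smallest is C with 1 mismatch.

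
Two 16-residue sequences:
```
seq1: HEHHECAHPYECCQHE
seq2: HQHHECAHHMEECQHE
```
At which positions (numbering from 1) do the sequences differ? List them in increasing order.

2, 9, 10, 12

Differences at position 2 (E→Q), position 9 (P→H), position 10 (Y→M), position 12 (C→E).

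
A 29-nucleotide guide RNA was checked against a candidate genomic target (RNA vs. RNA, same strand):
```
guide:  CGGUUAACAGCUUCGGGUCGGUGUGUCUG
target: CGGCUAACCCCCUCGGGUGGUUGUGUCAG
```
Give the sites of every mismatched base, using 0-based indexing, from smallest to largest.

3, 8, 9, 11, 18, 20, 27

Differences at site 3 (U→C), site 8 (A→C), site 9 (G→C), site 11 (U→C), site 18 (C→G), site 20 (G→U), site 27 (U→A).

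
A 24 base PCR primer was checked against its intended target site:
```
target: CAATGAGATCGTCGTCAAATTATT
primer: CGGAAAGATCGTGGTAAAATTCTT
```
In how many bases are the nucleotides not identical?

Mismatches (1-based): base 2: A→G; base 3: A→G; base 4: T→A; base 5: G→A; base 13: C→G; base 16: C→A; base 22: A→C.

7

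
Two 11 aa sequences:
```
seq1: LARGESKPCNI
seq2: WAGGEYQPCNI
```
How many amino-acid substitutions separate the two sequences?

4

Comparing position by position, 4 residues differ: 1 (L/W), 3 (R/G), 6 (S/Y), 7 (K/Q).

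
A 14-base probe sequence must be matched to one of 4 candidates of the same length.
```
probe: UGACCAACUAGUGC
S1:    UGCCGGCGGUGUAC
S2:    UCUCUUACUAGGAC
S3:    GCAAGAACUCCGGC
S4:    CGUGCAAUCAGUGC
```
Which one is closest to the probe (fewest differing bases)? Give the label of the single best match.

S4

Hamming distances to probe — S1: 8; S2: 6; S3: 7; S4: 5.
Smallest is S4 with 5 mismatches.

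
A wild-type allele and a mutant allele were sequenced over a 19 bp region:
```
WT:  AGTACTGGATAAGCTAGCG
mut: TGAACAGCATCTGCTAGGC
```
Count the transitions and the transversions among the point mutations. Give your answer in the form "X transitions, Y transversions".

Mismatches (1-based):
base 1: A→T (purine→pyrimidine, transversion)
base 3: T→A (pyrimidine→purine, transversion)
base 6: T→A (pyrimidine→purine, transversion)
base 8: G→C (purine→pyrimidine, transversion)
base 11: A→C (purine→pyrimidine, transversion)
base 12: A→T (purine→pyrimidine, transversion)
base 18: C→G (pyrimidine→purine, transversion)
base 19: G→C (purine→pyrimidine, transversion)

0 transitions, 8 transversions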